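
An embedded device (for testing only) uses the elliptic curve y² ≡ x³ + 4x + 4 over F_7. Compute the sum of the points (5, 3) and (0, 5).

(3, 6)

(5, 3) + (0, 5). λ = (5 - 3)/(0 - 5) ≡ 2/2 mod 7. 2⁻¹ ≡ 4 (mod 7), so λ ≡ 1.
  x = λ² - 5 - 0 = 1 - 5 ≡ 3; y = λ·(5 - 3) - 3 ≡ 6. → (3, 6)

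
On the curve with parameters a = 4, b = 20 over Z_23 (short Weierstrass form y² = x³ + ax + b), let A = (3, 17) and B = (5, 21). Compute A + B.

(3, 17) + (5, 21). λ = (21 - 17)/(5 - 3) ≡ 4/2 mod 23. 2⁻¹ ≡ 12 (mod 23) since 2·12 = 24 ≡ 1, so λ ≡ 2.
  x = λ² - 3 - 5 = 4 - 8 ≡ 19; y = λ·(3 - 19) - 17 ≡ 20. → (19, 20)

(19, 20)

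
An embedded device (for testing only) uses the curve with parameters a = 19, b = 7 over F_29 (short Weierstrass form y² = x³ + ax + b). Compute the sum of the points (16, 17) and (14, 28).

(22, 16)

(16, 17) + (14, 28). λ = (28 - 17)/(14 - 16) ≡ 11/27 mod 29. 27⁻¹ ≡ 14 (mod 29), so λ ≡ 9.
  x = λ² - 16 - 14 = 81 - 30 ≡ 22; y = λ·(16 - 22) - 17 ≡ 16. → (22, 16)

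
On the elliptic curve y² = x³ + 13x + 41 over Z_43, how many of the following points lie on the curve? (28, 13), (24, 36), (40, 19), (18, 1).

2

(28, 13): 13² ≡ 40, rhs ≡ 40 → on.
(24, 36): 36² ≡ 6, rhs ≡ 30 → off.
(40, 19): 19² ≡ 17, rhs ≡ 18 → off.
(18, 1): 1² ≡ 1, rhs ≡ 1 → on.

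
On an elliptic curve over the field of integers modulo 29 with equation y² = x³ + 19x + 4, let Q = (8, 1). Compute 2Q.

tangent at (8, 1): λ = (3·8² + 19)/(2·1) ≡ 8/2. 2⁻¹ ≡ 15 (mod 29), so λ ≡ 8·15 ≡ 4.
  x = λ² - 8 - 8 = 16 - 16 ≡ 0; y = λ·(8 - 0) - 1 ≡ 2. → (0, 2)

(0, 2)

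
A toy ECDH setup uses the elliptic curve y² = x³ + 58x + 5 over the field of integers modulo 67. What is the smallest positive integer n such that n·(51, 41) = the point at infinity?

11

2P: tangent at (51, 41): λ = (3·51² + 58)/(2·41) ≡ 22/15. 15⁻¹ ≡ 9 (mod 67) since 15·9 = 135 ≡ 1, so λ ≡ 22·9 ≡ 64.
  x = λ² - 51 - 51 = 4096 - 102 ≡ 41; y = λ·(51 - 41) - 41 ≡ 63. → (41, 63)
3P: (41, 63) + (51, 41). λ = (41 - 63)/(51 - 41) ≡ 45/10 mod 67. 10⁻¹ ≡ 47 (mod 67) since 10·47 = 470 ≡ 1, so λ ≡ 38.
  x = λ² - 41 - 51 = 1444 - 92 ≡ 12; y = λ·(41 - 12) - 63 ≡ 34. → (12, 34)
4P: (12, 34) + (51, 41). λ = (41 - 34)/(51 - 12) ≡ 7/39 mod 67. 39⁻¹ ≡ 55 (mod 67) since 39·55 = 2145 ≡ 1, so λ ≡ 50.
  x = λ² - 12 - 51 = 2500 - 63 ≡ 25; y = λ·(12 - 25) - 34 ≡ 53. → (25, 53)
5P: (25, 53) + (51, 41). λ = (41 - 53)/(51 - 25) ≡ 55/26 mod 67. 26⁻¹ ≡ 49 (mod 67) since 26·49 = 1274 ≡ 1, so λ ≡ 15.
  x = λ² - 25 - 51 = 225 - 76 ≡ 15; y = λ·(25 - 15) - 53 ≡ 30. → (15, 30)
6P: (15, 30) + (51, 41). λ = (41 - 30)/(51 - 15) ≡ 11/36 mod 67. 36⁻¹ ≡ 54 (mod 67), so λ ≡ 58.
  x = λ² - 15 - 51 = 3364 - 66 ≡ 15; y = λ·(15 - 15) - 30 ≡ 37. → (15, 37)
7P: (15, 37) + (51, 41). λ = (41 - 37)/(51 - 15) ≡ 4/36 mod 67. 36⁻¹ ≡ 54 (mod 67) since 36·54 = 1944 ≡ 1, so λ ≡ 15.
  x = λ² - 15 - 51 = 225 - 66 ≡ 25; y = λ·(15 - 25) - 37 ≡ 14. → (25, 14)
8P: (25, 14) + (51, 41). λ = (41 - 14)/(51 - 25) ≡ 27/26 mod 67. 26⁻¹ ≡ 49 (mod 67) since 26·49 = 1274 ≡ 1, so λ ≡ 50.
  x = λ² - 25 - 51 = 2500 - 76 ≡ 12; y = λ·(25 - 12) - 14 ≡ 33. → (12, 33)
9P: (12, 33) + (51, 41). λ = (41 - 33)/(51 - 12) ≡ 8/39 mod 67. 39⁻¹ ≡ 55 (mod 67) since 39·55 = 2145 ≡ 1, so λ ≡ 38.
  x = λ² - 12 - 51 = 1444 - 63 ≡ 41; y = λ·(12 - 41) - 33 ≡ 4. → (41, 4)
10P: (41, 4) + (51, 41). λ = (41 - 4)/(51 - 41) ≡ 37/10 mod 67. 10⁻¹ ≡ 47 (mod 67), so λ ≡ 64.
  x = λ² - 41 - 51 = 4096 - 92 ≡ 51; y = λ·(41 - 51) - 4 ≡ 26. → (51, 26)
11P: (51, 26) + (51, 41): same x and y₁ ≡ -y₂, so the sum is the point at infinity.
11P = the point at infinity, so the order is 11.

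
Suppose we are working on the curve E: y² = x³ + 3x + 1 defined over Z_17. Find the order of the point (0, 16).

5

2P: tangent at (0, 16): λ = (3·0² + 3)/(2·16) ≡ 3/15. 15⁻¹ ≡ 8 (mod 17), so λ ≡ 3·8 ≡ 7.
  x = λ² - 0 - 0 = 49 - 0 ≡ 15; y = λ·(0 - 15) - 16 ≡ 15. → (15, 15)
3P: (15, 15) + (0, 16). λ = (16 - 15)/(0 - 15) ≡ 1/2 mod 17. 2⁻¹ ≡ 9 (mod 17), so λ ≡ 9.
  x = λ² - 15 - 0 = 81 - 15 ≡ 15; y = λ·(15 - 15) - 15 ≡ 2. → (15, 2)
4P: (15, 2) + (0, 16). λ = (16 - 2)/(0 - 15) ≡ 14/2 mod 17. 2⁻¹ ≡ 9 (mod 17), so λ ≡ 7.
  x = λ² - 15 - 0 = 49 - 15 ≡ 0; y = λ·(15 - 0) - 2 ≡ 1. → (0, 1)
5P: (0, 1) + (0, 16): same x and y₁ ≡ -y₂, so the sum is ∞.
5P = ∞, so the order is 5.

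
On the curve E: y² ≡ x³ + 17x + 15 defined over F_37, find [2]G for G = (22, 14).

tangent at (22, 14): λ = (3·22² + 17)/(2·14) ≡ 26/28. 28⁻¹ ≡ 4 (mod 37) since 28·4 = 112 ≡ 1, so λ ≡ 26·4 ≡ 30.
  x = λ² - 22 - 22 = 900 - 44 ≡ 5; y = λ·(22 - 5) - 14 ≡ 15. → (5, 15)

(5, 15)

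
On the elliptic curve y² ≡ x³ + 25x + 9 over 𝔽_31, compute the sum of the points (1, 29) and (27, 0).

(23, 17)

(1, 29) + (27, 0). λ = (0 - 29)/(27 - 1) ≡ 2/26 mod 31. 26⁻¹ ≡ 6 (mod 31), so λ ≡ 12.
  x = λ² - 1 - 27 = 144 - 28 ≡ 23; y = λ·(1 - 23) - 29 ≡ 17. → (23, 17)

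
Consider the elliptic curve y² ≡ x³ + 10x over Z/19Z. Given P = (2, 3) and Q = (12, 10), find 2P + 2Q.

First 2P:
Repeated addition: build up to 2P.
2P: tangent at (2, 3): λ = (3·2² + 10)/(2·3) ≡ 3/6. 6⁻¹ ≡ 16 (mod 19) since 6·16 = 96 ≡ 1, so λ ≡ 3·16 ≡ 10.
  x = λ² - 2 - 2 = 100 - 4 ≡ 1; y = λ·(2 - 1) - 3 ≡ 7. → (1, 7)
2P = (1, 7).
Next 2Q:
Repeated addition: build up to 2Q.
2Q: tangent at (12, 10): λ = (3·12² + 10)/(2·10) ≡ 5/1. 1⁻¹ ≡ 1 (mod 19), so λ ≡ 5·1 ≡ 5.
  x = λ² - 12 - 12 = 25 - 24 ≡ 1; y = λ·(12 - 1) - 10 ≡ 7. → (1, 7)
2Q = (1, 7).
Finally 2P + 2Q:
tangent at (1, 7): λ = (3·1² + 10)/(2·7) ≡ 13/14. 14⁻¹ ≡ 15 (mod 19), so λ ≡ 13·15 ≡ 5.
  x = λ² - 1 - 1 = 25 - 2 ≡ 4; y = λ·(1 - 4) - 7 ≡ 16. → (4, 16)

(4, 16)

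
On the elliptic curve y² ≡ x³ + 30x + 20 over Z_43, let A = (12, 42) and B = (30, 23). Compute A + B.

(12, 42) + (30, 23). λ = (23 - 42)/(30 - 12) ≡ 24/18 mod 43. 18⁻¹ ≡ 12 (mod 43), so λ ≡ 30.
  x = λ² - 12 - 30 = 900 - 42 ≡ 41; y = λ·(12 - 41) - 42 ≡ 34. → (41, 34)

(41, 34)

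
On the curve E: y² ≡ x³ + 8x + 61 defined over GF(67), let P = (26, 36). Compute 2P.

tangent at (26, 36): λ = (3·26² + 8)/(2·36) ≡ 26/5. 5⁻¹ ≡ 27 (mod 67) since 5·27 = 135 ≡ 1, so λ ≡ 26·27 ≡ 32.
  x = λ² - 26 - 26 = 1024 - 52 ≡ 34; y = λ·(26 - 34) - 36 ≡ 43. → (34, 43)

(34, 43)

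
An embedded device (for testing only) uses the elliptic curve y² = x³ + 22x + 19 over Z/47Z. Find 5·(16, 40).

(23, 40)

Write G = (16, 40).
Double-and-add on 5 = (101)₂. Start with G = (16, 40) for the leading 1-bit.
double: tangent at (16, 40): λ = (3·16² + 22)/(2·40) ≡ 38/33. 33⁻¹ ≡ 10 (mod 47), so λ ≡ 38·10 ≡ 4.
  x = λ² - 16 - 16 = 16 - 32 ≡ 31; y = λ·(16 - 31) - 40 ≡ 41. → (31, 41)
double: tangent at (31, 41): λ = (3·31² + 22)/(2·41) ≡ 38/35. 35⁻¹ ≡ 43 (mod 47) since 35·43 = 1505 ≡ 1, so λ ≡ 38·43 ≡ 36.
  x = λ² - 31 - 31 = 1296 - 62 ≡ 12; y = λ·(31 - 12) - 41 ≡ 32. → (12, 32)
add G: (12, 32) + (16, 40). λ = (40 - 32)/(16 - 12) ≡ 8/4 mod 47. 4⁻¹ ≡ 12 (mod 47) since 4·12 = 48 ≡ 1, so λ ≡ 2.
  x = λ² - 12 - 16 = 4 - 28 ≡ 23; y = λ·(12 - 23) - 32 ≡ 40. → (23, 40)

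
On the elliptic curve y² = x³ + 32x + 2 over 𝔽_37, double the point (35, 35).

(14, 30)

tangent at (35, 35): λ = (3·35² + 32)/(2·35) ≡ 7/33. 33⁻¹ ≡ 9 (mod 37) since 33·9 = 297 ≡ 1, so λ ≡ 7·9 ≡ 26.
  x = λ² - 35 - 35 = 676 - 70 ≡ 14; y = λ·(35 - 14) - 35 ≡ 30. → (14, 30)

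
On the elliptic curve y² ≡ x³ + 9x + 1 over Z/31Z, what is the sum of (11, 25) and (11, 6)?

O

The two points share x = 11 and their y-coordinates satisfy 25 + 6 ≡ 0 (mod 31), so they are inverses. Their sum is ∞.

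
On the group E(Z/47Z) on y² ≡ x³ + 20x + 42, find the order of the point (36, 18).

3

2P: tangent at (36, 18): λ = (3·36² + 20)/(2·18) ≡ 7/36. 36⁻¹ ≡ 17 (mod 47), so λ ≡ 7·17 ≡ 25.
  x = λ² - 36 - 36 = 625 - 72 ≡ 36; y = λ·(36 - 36) - 18 ≡ 29. → (36, 29)
3P: (36, 29) + (36, 18): same x and y₁ ≡ -y₂, so the sum is O.
3P = O, so the order is 3.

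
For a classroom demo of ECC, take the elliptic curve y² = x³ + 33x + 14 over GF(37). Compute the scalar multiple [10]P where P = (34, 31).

Double-and-add on 10 = (1010)₂. Start with P = (34, 31) for the leading 1-bit.
double: tangent at (34, 31): λ = (3·34² + 33)/(2·31) ≡ 23/25. 25⁻¹ ≡ 3 (mod 37) since 25·3 = 75 ≡ 1, so λ ≡ 23·3 ≡ 32.
  x = λ² - 34 - 34 = 1024 - 68 ≡ 31; y = λ·(34 - 31) - 31 ≡ 28. → (31, 28)
double: tangent at (31, 28): λ = (3·31² + 33)/(2·28) ≡ 30/19. 19⁻¹ ≡ 2 (mod 37), so λ ≡ 30·2 ≡ 23.
  x = λ² - 31 - 31 = 529 - 62 ≡ 23; y = λ·(31 - 23) - 28 ≡ 8. → (23, 8)
add P: (23, 8) + (34, 31). λ = (31 - 8)/(34 - 23) ≡ 23/11 mod 37. 11⁻¹ ≡ 27 (mod 37), so λ ≡ 29.
  x = λ² - 23 - 34 = 841 - 57 ≡ 7; y = λ·(23 - 7) - 8 ≡ 12. → (7, 12)
double: tangent at (7, 12): λ = (3·7² + 33)/(2·12) ≡ 32/24. 24⁻¹ ≡ 17 (mod 37) since 24·17 = 408 ≡ 1, so λ ≡ 32·17 ≡ 26.
  x = λ² - 7 - 7 = 676 - 14 ≡ 33; y = λ·(7 - 33) - 12 ≡ 15. → (33, 15)

(33, 15)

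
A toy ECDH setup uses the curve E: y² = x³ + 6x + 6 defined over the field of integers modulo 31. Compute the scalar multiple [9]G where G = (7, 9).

(7, 22)

Double-and-add on 9 = (1001)₂. Start with G = (7, 9) for the leading 1-bit.
double: tangent at (7, 9): λ = (3·7² + 6)/(2·9) ≡ 29/18. 18⁻¹ ≡ 19 (mod 31), so λ ≡ 29·19 ≡ 24.
  x = λ² - 7 - 7 = 576 - 14 ≡ 4; y = λ·(7 - 4) - 9 ≡ 1. → (4, 1)
double: tangent at (4, 1): λ = (3·4² + 6)/(2·1) ≡ 23/2. 2⁻¹ ≡ 16 (mod 31), so λ ≡ 23·16 ≡ 27.
  x = λ² - 4 - 4 = 729 - 8 ≡ 8; y = λ·(4 - 8) - 1 ≡ 15. → (8, 15)
double: tangent at (8, 15): λ = (3·8² + 6)/(2·15) ≡ 12/30. 30⁻¹ ≡ 30 (mod 31) since 30·30 = 900 ≡ 1, so λ ≡ 12·30 ≡ 19.
  x = λ² - 8 - 8 = 361 - 16 ≡ 4; y = λ·(8 - 4) - 15 ≡ 30. → (4, 30)
add G: (4, 30) + (7, 9). λ = (9 - 30)/(7 - 4) ≡ 10/3 mod 31. 3⁻¹ ≡ 21 (mod 31), so λ ≡ 24.
  x = λ² - 4 - 7 = 576 - 11 ≡ 7; y = λ·(4 - 7) - 30 ≡ 22. → (7, 22)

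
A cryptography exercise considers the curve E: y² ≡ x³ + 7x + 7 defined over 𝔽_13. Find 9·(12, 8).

Write G = (12, 8).
Repeated addition: build up to 9G.
2G: tangent at (12, 8): λ = (3·12² + 7)/(2·8) ≡ 10/3. 3⁻¹ ≡ 9 (mod 13), so λ ≡ 10·9 ≡ 12.
  x = λ² - 12 - 12 = 144 - 24 ≡ 3; y = λ·(12 - 3) - 8 ≡ 9. → (3, 9)
3G: (3, 9) + (12, 8). λ = (8 - 9)/(12 - 3) ≡ 12/9 mod 13. 9⁻¹ ≡ 3 (mod 13), so λ ≡ 10.
  x = λ² - 3 - 12 = 100 - 15 ≡ 7; y = λ·(3 - 7) - 9 ≡ 3. → (7, 3)
4G: (7, 3) + (12, 8). λ = (8 - 3)/(12 - 7) ≡ 5/5 mod 13. 5⁻¹ ≡ 8 (mod 13) since 5·8 = 40 ≡ 1, so λ ≡ 1.
  x = λ² - 7 - 12 = 1 - 19 ≡ 8; y = λ·(7 - 8) - 3 ≡ 9. → (8, 9)
5G: (8, 9) + (12, 8). λ = (8 - 9)/(12 - 8) ≡ 12/4 mod 13. 4⁻¹ ≡ 10 (mod 13) since 4·10 = 40 ≡ 1, so λ ≡ 3.
  x = λ² - 8 - 12 = 9 - 20 ≡ 2; y = λ·(8 - 2) - 9 ≡ 9. → (2, 9)
6G: (2, 9) + (12, 8). λ = (8 - 9)/(12 - 2) ≡ 12/10 mod 13. 10⁻¹ ≡ 4 (mod 13) since 10·4 = 40 ≡ 1, so λ ≡ 9.
  x = λ² - 2 - 12 = 81 - 14 ≡ 2; y = λ·(2 - 2) - 9 ≡ 4. → (2, 4)
7G: (2, 4) + (12, 8). λ = (8 - 4)/(12 - 2) ≡ 4/10 mod 13. 10⁻¹ ≡ 4 (mod 13), so λ ≡ 3.
  x = λ² - 2 - 12 = 9 - 14 ≡ 8; y = λ·(2 - 8) - 4 ≡ 4. → (8, 4)
8G: (8, 4) + (12, 8). λ = (8 - 4)/(12 - 8) ≡ 4/4 mod 13. 4⁻¹ ≡ 10 (mod 13) since 4·10 = 40 ≡ 1, so λ ≡ 1.
  x = λ² - 8 - 12 = 1 - 20 ≡ 7; y = λ·(8 - 7) - 4 ≡ 10. → (7, 10)
9G: (7, 10) + (12, 8). λ = (8 - 10)/(12 - 7) ≡ 11/5 mod 13. 5⁻¹ ≡ 8 (mod 13), so λ ≡ 10.
  x = λ² - 7 - 12 = 100 - 19 ≡ 3; y = λ·(7 - 3) - 10 ≡ 4. → (3, 4)

(3, 4)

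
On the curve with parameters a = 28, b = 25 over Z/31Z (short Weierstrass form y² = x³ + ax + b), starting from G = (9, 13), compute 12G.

(15, 21)

Repeated addition: build up to 12G.
2G: tangent at (9, 13): λ = (3·9² + 28)/(2·13) ≡ 23/26. 26⁻¹ ≡ 6 (mod 31) since 26·6 = 156 ≡ 1, so λ ≡ 23·6 ≡ 14.
  x = λ² - 9 - 9 = 196 - 18 ≡ 23; y = λ·(9 - 23) - 13 ≡ 8. → (23, 8)
3G: (23, 8) + (9, 13). λ = (13 - 8)/(9 - 23) ≡ 5/17 mod 31. 17⁻¹ ≡ 11 (mod 31) since 17·11 = 187 ≡ 1, so λ ≡ 24.
  x = λ² - 23 - 9 = 576 - 32 ≡ 17; y = λ·(23 - 17) - 8 ≡ 12. → (17, 12)
4G: (17, 12) + (9, 13). λ = (13 - 12)/(9 - 17) ≡ 1/23 mod 31. 23⁻¹ ≡ 27 (mod 31) since 23·27 = 621 ≡ 1, so λ ≡ 27.
  x = λ² - 17 - 9 = 729 - 26 ≡ 21; y = λ·(17 - 21) - 12 ≡ 4. → (21, 4)
5G: (21, 4) + (9, 13). λ = (13 - 4)/(9 - 21) ≡ 9/19 mod 31. 19⁻¹ ≡ 18 (mod 31), so λ ≡ 7.
  x = λ² - 21 - 9 = 49 - 30 ≡ 19; y = λ·(21 - 19) - 4 ≡ 10. → (19, 10)
6G: (19, 10) + (9, 13). λ = (13 - 10)/(9 - 19) ≡ 3/21 mod 31. 21⁻¹ ≡ 3 (mod 31), so λ ≡ 9.
  x = λ² - 19 - 9 = 81 - 28 ≡ 22; y = λ·(19 - 22) - 10 ≡ 25. → (22, 25)
7G: (22, 25) + (9, 13). λ = (13 - 25)/(9 - 22) ≡ 19/18 mod 31. 18⁻¹ ≡ 19 (mod 31), so λ ≡ 20.
  x = λ² - 22 - 9 = 400 - 31 ≡ 28; y = λ·(22 - 28) - 25 ≡ 10. → (28, 10)
8G: (28, 10) + (9, 13). λ = (13 - 10)/(9 - 28) ≡ 3/12 mod 31. 12⁻¹ ≡ 13 (mod 31), so λ ≡ 8.
  x = λ² - 28 - 9 = 64 - 37 ≡ 27; y = λ·(28 - 27) - 10 ≡ 29. → (27, 29)
9G: (27, 29) + (9, 13). λ = (13 - 29)/(9 - 27) ≡ 15/13 mod 31. 13⁻¹ ≡ 12 (mod 31), so λ ≡ 25.
  x = λ² - 27 - 9 = 625 - 36 ≡ 0; y = λ·(27 - 0) - 29 ≡ 26. → (0, 26)
10G: (0, 26) + (9, 13). λ = (13 - 26)/(9 - 0) ≡ 18/9 mod 31. 9⁻¹ ≡ 7 (mod 31), so λ ≡ 2.
  x = λ² - 0 - 9 = 4 - 9 ≡ 26; y = λ·(0 - 26) - 26 ≡ 15. → (26, 15)
11G: (26, 15) + (9, 13). λ = (13 - 15)/(9 - 26) ≡ 29/14 mod 31. 14⁻¹ ≡ 20 (mod 31), so λ ≡ 22.
  x = λ² - 26 - 9 = 484 - 35 ≡ 15; y = λ·(26 - 15) - 15 ≡ 10. → (15, 10)
12G: (15, 10) + (9, 13). λ = (13 - 10)/(9 - 15) ≡ 3/25 mod 31. 25⁻¹ ≡ 5 (mod 31) since 25·5 = 125 ≡ 1, so λ ≡ 15.
  x = λ² - 15 - 9 = 225 - 24 ≡ 15; y = λ·(15 - 15) - 10 ≡ 21. → (15, 21)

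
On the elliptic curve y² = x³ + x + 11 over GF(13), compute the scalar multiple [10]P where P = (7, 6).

(11, 12)

Double-and-add on 10 = (1010)₂. Start with P = (7, 6) for the leading 1-bit.
double: tangent at (7, 6): λ = (3·7² + 1)/(2·6) ≡ 5/12. 12⁻¹ ≡ 12 (mod 13), so λ ≡ 5·12 ≡ 8.
  x = λ² - 7 - 7 = 64 - 14 ≡ 11; y = λ·(7 - 11) - 6 ≡ 1. → (11, 1)
double: tangent at (11, 1): λ = (3·11² + 1)/(2·1) ≡ 0/2. 2⁻¹ ≡ 7 (mod 13), so λ ≡ 0·7 ≡ 0.
  x = λ² - 11 - 11 = 0 - 22 ≡ 4; y = λ·(11 - 4) - 1 ≡ 12. → (4, 12)
add P: (4, 12) + (7, 6). λ = (6 - 12)/(7 - 4) ≡ 7/3 mod 13. 3⁻¹ ≡ 9 (mod 13), so λ ≡ 11.
  x = λ² - 4 - 7 = 121 - 11 ≡ 6; y = λ·(4 - 6) - 12 ≡ 5. → (6, 5)
double: tangent at (6, 5): λ = (3·6² + 1)/(2·5) ≡ 5/10. 10⁻¹ ≡ 4 (mod 13), so λ ≡ 5·4 ≡ 7.
  x = λ² - 6 - 6 = 49 - 12 ≡ 11; y = λ·(6 - 11) - 5 ≡ 12. → (11, 12)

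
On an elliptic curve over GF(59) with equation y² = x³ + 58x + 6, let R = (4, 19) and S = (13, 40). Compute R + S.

(54, 2)

(4, 19) + (13, 40). λ = (40 - 19)/(13 - 4) ≡ 21/9 mod 59. 9⁻¹ ≡ 46 (mod 59), so λ ≡ 22.
  x = λ² - 4 - 13 = 484 - 17 ≡ 54; y = λ·(4 - 54) - 19 ≡ 2. → (54, 2)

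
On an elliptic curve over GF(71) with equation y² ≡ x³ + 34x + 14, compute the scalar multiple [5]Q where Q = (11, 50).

(44, 43)

Double-and-add on 5 = (101)₂. Start with Q = (11, 50) for the leading 1-bit.
double: tangent at (11, 50): λ = (3·11² + 34)/(2·50) ≡ 42/29. 29⁻¹ ≡ 49 (mod 71) since 29·49 = 1421 ≡ 1, so λ ≡ 42·49 ≡ 70.
  x = λ² - 11 - 11 = 4900 - 22 ≡ 50; y = λ·(11 - 50) - 50 ≡ 60. → (50, 60)
double: tangent at (50, 60): λ = (3·50² + 34)/(2·60) ≡ 8/49. 49⁻¹ ≡ 29 (mod 71), so λ ≡ 8·29 ≡ 19.
  x = λ² - 50 - 50 = 361 - 100 ≡ 48; y = λ·(50 - 48) - 60 ≡ 49. → (48, 49)
add Q: (48, 49) + (11, 50). λ = (50 - 49)/(11 - 48) ≡ 1/34 mod 71. 34⁻¹ ≡ 23 (mod 71), so λ ≡ 23.
  x = λ² - 48 - 11 = 529 - 59 ≡ 44; y = λ·(48 - 44) - 49 ≡ 43. → (44, 43)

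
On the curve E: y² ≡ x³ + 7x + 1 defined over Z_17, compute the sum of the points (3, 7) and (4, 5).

(3, 7) + (4, 5). λ = (5 - 7)/(4 - 3) ≡ 15/1 mod 17. 1⁻¹ ≡ 1 (mod 17) since 1·1 = 1 ≡ 1, so λ ≡ 15.
  x = λ² - 3 - 4 = 225 - 7 ≡ 14; y = λ·(3 - 14) - 7 ≡ 15. → (14, 15)

(14, 15)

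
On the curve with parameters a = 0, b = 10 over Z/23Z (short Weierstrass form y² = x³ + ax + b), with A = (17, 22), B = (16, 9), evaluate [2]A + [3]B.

(12, 6)

First 2A:
Repeated addition: build up to 2A.
2A: tangent at (17, 22): λ = (3·17² + 0)/(2·22) ≡ 16/21. 21⁻¹ ≡ 11 (mod 23), so λ ≡ 16·11 ≡ 15.
  x = λ² - 17 - 17 = 225 - 34 ≡ 7; y = λ·(17 - 7) - 22 ≡ 13. → (7, 13)
2A = (7, 13).
Next 3B:
Repeated addition: build up to 3B.
2B: tangent at (16, 9): λ = (3·16² + 0)/(2·9) ≡ 9/18. 18⁻¹ ≡ 9 (mod 23) since 18·9 = 162 ≡ 1, so λ ≡ 9·9 ≡ 12.
  x = λ² - 16 - 16 = 144 - 32 ≡ 20; y = λ·(16 - 20) - 9 ≡ 12. → (20, 12)
3B: (20, 12) + (16, 9). λ = (9 - 12)/(16 - 20) ≡ 20/19 mod 23. 19⁻¹ ≡ 17 (mod 23) since 19·17 = 323 ≡ 1, so λ ≡ 18.
  x = λ² - 20 - 16 = 324 - 36 ≡ 12; y = λ·(20 - 12) - 12 ≡ 17. → (12, 17)
3B = (12, 17).
Finally 2A + 3B:
(7, 13) + (12, 17). λ = (17 - 13)/(12 - 7) ≡ 4/5 mod 23. 5⁻¹ ≡ 14 (mod 23) since 5·14 = 70 ≡ 1, so λ ≡ 10.
  x = λ² - 7 - 12 = 100 - 19 ≡ 12; y = λ·(7 - 12) - 13 ≡ 6. → (12, 6)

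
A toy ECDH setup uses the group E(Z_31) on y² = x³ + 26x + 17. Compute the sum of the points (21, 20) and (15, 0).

(21, 20) + (15, 0). λ = (0 - 20)/(15 - 21) ≡ 11/25 mod 31. 25⁻¹ ≡ 5 (mod 31) since 25·5 = 125 ≡ 1, so λ ≡ 24.
  x = λ² - 21 - 15 = 576 - 36 ≡ 13; y = λ·(21 - 13) - 20 ≡ 17. → (13, 17)

(13, 17)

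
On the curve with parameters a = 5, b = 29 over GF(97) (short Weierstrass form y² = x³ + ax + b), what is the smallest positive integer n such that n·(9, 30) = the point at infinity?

2P: tangent at (9, 30): λ = (3·9² + 5)/(2·30) ≡ 54/60. 60⁻¹ ≡ 76 (mod 97), so λ ≡ 54·76 ≡ 30.
  x = λ² - 9 - 9 = 900 - 18 ≡ 9; y = λ·(9 - 9) - 30 ≡ 67. → (9, 67)
3P: (9, 67) + (9, 30): same x and y₁ ≡ -y₂, so the sum is the point at infinity.
3P = the point at infinity, so the order is 3.

3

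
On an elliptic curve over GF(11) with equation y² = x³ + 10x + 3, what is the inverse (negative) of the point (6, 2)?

(6, 9)

-(6, 2) = (6, -2 mod 11) = (6, 9).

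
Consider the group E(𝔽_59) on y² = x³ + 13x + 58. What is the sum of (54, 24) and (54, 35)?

The two points share x = 54 and their y-coordinates satisfy 24 + 35 ≡ 0 (mod 59), so they are inverses. Their sum is 𝒪.

O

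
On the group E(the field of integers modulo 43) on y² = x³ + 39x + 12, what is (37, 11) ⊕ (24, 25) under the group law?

(37, 11) + (24, 25). λ = (25 - 11)/(24 - 37) ≡ 14/30 mod 43. 30⁻¹ ≡ 33 (mod 43) since 30·33 = 990 ≡ 1, so λ ≡ 32.
  x = λ² - 37 - 24 = 1024 - 61 ≡ 17; y = λ·(37 - 17) - 11 ≡ 27. → (17, 27)

(17, 27)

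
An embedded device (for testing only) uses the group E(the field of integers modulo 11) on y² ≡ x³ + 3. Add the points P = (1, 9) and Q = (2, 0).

(1, 2)

(1, 9) + (2, 0). λ = (0 - 9)/(2 - 1) ≡ 2/1 mod 11. 1⁻¹ ≡ 1 (mod 11), so λ ≡ 2.
  x = λ² - 1 - 2 = 4 - 3 ≡ 1; y = λ·(1 - 1) - 9 ≡ 2. → (1, 2)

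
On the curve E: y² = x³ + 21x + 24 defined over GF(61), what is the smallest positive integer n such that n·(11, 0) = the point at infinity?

2

2P: (11, 0) + (11, 0): same x and y₁ ≡ -y₂, so the sum is the point at infinity.
2P = the point at infinity, so the order is 2.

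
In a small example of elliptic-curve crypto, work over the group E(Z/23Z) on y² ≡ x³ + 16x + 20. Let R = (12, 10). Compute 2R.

(15, 1)

tangent at (12, 10): λ = (3·12² + 16)/(2·10) ≡ 11/20. 20⁻¹ ≡ 15 (mod 23) since 20·15 = 300 ≡ 1, so λ ≡ 11·15 ≡ 4.
  x = λ² - 12 - 12 = 16 - 24 ≡ 15; y = λ·(12 - 15) - 10 ≡ 1. → (15, 1)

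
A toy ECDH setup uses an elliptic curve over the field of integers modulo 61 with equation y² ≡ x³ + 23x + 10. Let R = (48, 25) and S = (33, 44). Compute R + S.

(48, 25) + (33, 44). λ = (44 - 25)/(33 - 48) ≡ 19/46 mod 61. 46⁻¹ ≡ 4 (mod 61), so λ ≡ 15.
  x = λ² - 48 - 33 = 225 - 81 ≡ 22; y = λ·(48 - 22) - 25 ≡ 60. → (22, 60)

(22, 60)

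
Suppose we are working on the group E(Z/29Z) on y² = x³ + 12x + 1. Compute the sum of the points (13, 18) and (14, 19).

(3, 21)

(13, 18) + (14, 19). λ = (19 - 18)/(14 - 13) ≡ 1/1 mod 29. 1⁻¹ ≡ 1 (mod 29), so λ ≡ 1.
  x = λ² - 13 - 14 = 1 - 27 ≡ 3; y = λ·(13 - 3) - 18 ≡ 21. → (3, 21)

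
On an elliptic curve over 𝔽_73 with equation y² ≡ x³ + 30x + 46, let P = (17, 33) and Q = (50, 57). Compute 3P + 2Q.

(26, 15)

First 3P:
Repeated addition: build up to 3P.
2P: tangent at (17, 33): λ = (3·17² + 30)/(2·33) ≡ 21/66. 66⁻¹ ≡ 52 (mod 73), so λ ≡ 21·52 ≡ 70.
  x = λ² - 17 - 17 = 4900 - 34 ≡ 48; y = λ·(17 - 48) - 33 ≡ 60. → (48, 60)
3P: (48, 60) + (17, 33). λ = (33 - 60)/(17 - 48) ≡ 46/42 mod 73. 42⁻¹ ≡ 40 (mod 73), so λ ≡ 15.
  x = λ² - 48 - 17 = 225 - 65 ≡ 14; y = λ·(48 - 14) - 60 ≡ 12. → (14, 12)
3P = (14, 12).
Next 2Q:
Repeated addition: build up to 2Q.
2Q: tangent at (50, 57): λ = (3·50² + 30)/(2·57) ≡ 11/41. 41⁻¹ ≡ 57 (mod 73), so λ ≡ 11·57 ≡ 43.
  x = λ² - 50 - 50 = 1849 - 100 ≡ 70; y = λ·(50 - 70) - 57 ≡ 32. → (70, 32)
2Q = (70, 32).
Finally 3P + 2Q:
(14, 12) + (70, 32). λ = (32 - 12)/(70 - 14) ≡ 20/56 mod 73. 56⁻¹ ≡ 30 (mod 73) since 56·30 = 1680 ≡ 1, so λ ≡ 16.
  x = λ² - 14 - 70 = 256 - 84 ≡ 26; y = λ·(14 - 26) - 12 ≡ 15. → (26, 15)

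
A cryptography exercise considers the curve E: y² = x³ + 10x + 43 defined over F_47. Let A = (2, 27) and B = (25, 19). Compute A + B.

(41, 7)

(2, 27) + (25, 19). λ = (19 - 27)/(25 - 2) ≡ 39/23 mod 47. 23⁻¹ ≡ 45 (mod 47) since 23·45 = 1035 ≡ 1, so λ ≡ 16.
  x = λ² - 2 - 25 = 256 - 27 ≡ 41; y = λ·(2 - 41) - 27 ≡ 7. → (41, 7)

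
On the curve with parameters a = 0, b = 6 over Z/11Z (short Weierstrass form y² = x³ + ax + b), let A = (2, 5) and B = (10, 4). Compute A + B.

(2, 5) + (10, 4). λ = (4 - 5)/(10 - 2) ≡ 10/8 mod 11. 8⁻¹ ≡ 7 (mod 11), so λ ≡ 4.
  x = λ² - 2 - 10 = 16 - 12 ≡ 4; y = λ·(2 - 4) - 5 ≡ 9. → (4, 9)

(4, 9)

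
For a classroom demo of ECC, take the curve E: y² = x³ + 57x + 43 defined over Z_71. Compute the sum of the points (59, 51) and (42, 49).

(56, 12)

(59, 51) + (42, 49). λ = (49 - 51)/(42 - 59) ≡ 69/54 mod 71. 54⁻¹ ≡ 25 (mod 71), so λ ≡ 21.
  x = λ² - 59 - 42 = 441 - 101 ≡ 56; y = λ·(59 - 56) - 51 ≡ 12. → (56, 12)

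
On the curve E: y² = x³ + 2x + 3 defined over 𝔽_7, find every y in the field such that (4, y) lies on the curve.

none

x³ + 2x + 3 = 75 ≡ 5 (mod 7).
5 is a non-residue mod 7; no y exists.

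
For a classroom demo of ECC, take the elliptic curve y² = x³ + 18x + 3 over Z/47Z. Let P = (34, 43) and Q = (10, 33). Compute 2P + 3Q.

(16, 43)

First 2P:
Repeated addition: build up to 2P.
2P: tangent at (34, 43): λ = (3·34² + 18)/(2·43) ≡ 8/39. 39⁻¹ ≡ 41 (mod 47) since 39·41 = 1599 ≡ 1, so λ ≡ 8·41 ≡ 46.
  x = λ² - 34 - 34 = 2116 - 68 ≡ 27; y = λ·(34 - 27) - 43 ≡ 44. → (27, 44)
2P = (27, 44).
Next 3Q:
Repeated addition: build up to 3Q.
2Q: tangent at (10, 33): λ = (3·10² + 18)/(2·33) ≡ 36/19. 19⁻¹ ≡ 5 (mod 47), so λ ≡ 36·5 ≡ 39.
  x = λ² - 10 - 10 = 1521 - 20 ≡ 44; y = λ·(10 - 44) - 33 ≡ 4. → (44, 4)
3Q: (44, 4) + (10, 33). λ = (33 - 4)/(10 - 44) ≡ 29/13 mod 47. 13⁻¹ ≡ 29 (mod 47) since 13·29 = 377 ≡ 1, so λ ≡ 42.
  x = λ² - 44 - 10 = 1764 - 54 ≡ 18; y = λ·(44 - 18) - 4 ≡ 7. → (18, 7)
3Q = (18, 7).
Finally 2P + 3Q:
(27, 44) + (18, 7). λ = (7 - 44)/(18 - 27) ≡ 10/38 mod 47. 38⁻¹ ≡ 26 (mod 47) since 38·26 = 988 ≡ 1, so λ ≡ 25.
  x = λ² - 27 - 18 = 625 - 45 ≡ 16; y = λ·(27 - 16) - 44 ≡ 43. → (16, 43)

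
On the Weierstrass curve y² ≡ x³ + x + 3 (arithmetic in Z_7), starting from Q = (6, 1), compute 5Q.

Double-and-add on 5 = (101)₂. Start with Q = (6, 1) for the leading 1-bit.
double: tangent at (6, 1): λ = (3·6² + 1)/(2·1) ≡ 4/2. 2⁻¹ ≡ 4 (mod 7) since 2·4 = 8 ≡ 1, so λ ≡ 4·4 ≡ 2.
  x = λ² - 6 - 6 = 4 - 12 ≡ 6; y = λ·(6 - 6) - 1 ≡ 6. → (6, 6)
double: tangent at (6, 6): λ = (3·6² + 1)/(2·6) ≡ 4/5. 5⁻¹ ≡ 3 (mod 7), so λ ≡ 4·3 ≡ 5.
  x = λ² - 6 - 6 = 25 - 12 ≡ 6; y = λ·(6 - 6) - 6 ≡ 1. → (6, 1)
add Q: tangent at (6, 1): λ = (3·6² + 1)/(2·1) ≡ 4/2. 2⁻¹ ≡ 4 (mod 7) since 2·4 = 8 ≡ 1, so λ ≡ 4·4 ≡ 2.
  x = λ² - 6 - 6 = 4 - 12 ≡ 6; y = λ·(6 - 6) - 1 ≡ 6. → (6, 6)

(6, 6)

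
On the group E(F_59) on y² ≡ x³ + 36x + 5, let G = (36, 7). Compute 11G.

(58, 26)

Double-and-add on 11 = (1011)₂. Start with G = (36, 7) for the leading 1-bit.
double: tangent at (36, 7): λ = (3·36² + 36)/(2·7) ≡ 30/14. 14⁻¹ ≡ 38 (mod 59), so λ ≡ 30·38 ≡ 19.
  x = λ² - 36 - 36 = 361 - 72 ≡ 53; y = λ·(36 - 53) - 7 ≡ 24. → (53, 24)
double: tangent at (53, 24): λ = (3·53² + 36)/(2·24) ≡ 26/48. 48⁻¹ ≡ 16 (mod 59), so λ ≡ 26·16 ≡ 3.
  x = λ² - 53 - 53 = 9 - 106 ≡ 21; y = λ·(53 - 21) - 24 ≡ 13. → (21, 13)
add G: (21, 13) + (36, 7). λ = (7 - 13)/(36 - 21) ≡ 53/15 mod 59. 15⁻¹ ≡ 4 (mod 59), so λ ≡ 35.
  x = λ² - 21 - 36 = 1225 - 57 ≡ 47; y = λ·(21 - 47) - 13 ≡ 21. → (47, 21)
double: tangent at (47, 21): λ = (3·47² + 36)/(2·21) ≡ 55/42. 42⁻¹ ≡ 52 (mod 59), so λ ≡ 55·52 ≡ 28.
  x = λ² - 47 - 47 = 784 - 94 ≡ 41; y = λ·(47 - 41) - 21 ≡ 29. → (41, 29)
add G: (41, 29) + (36, 7). λ = (7 - 29)/(36 - 41) ≡ 37/54 mod 59. 54⁻¹ ≡ 47 (mod 59), so λ ≡ 28.
  x = λ² - 41 - 36 = 784 - 77 ≡ 58; y = λ·(41 - 58) - 29 ≡ 26. → (58, 26)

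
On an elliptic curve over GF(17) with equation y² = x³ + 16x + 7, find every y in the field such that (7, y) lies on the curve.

none

x³ + 16x + 7 = 462 ≡ 3 (mod 17).
3 is a non-residue mod 17; no y exists.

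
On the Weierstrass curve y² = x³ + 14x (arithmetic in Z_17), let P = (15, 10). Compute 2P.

tangent at (15, 10): λ = (3·15² + 14)/(2·10) ≡ 9/3. 3⁻¹ ≡ 6 (mod 17) since 3·6 = 18 ≡ 1, so λ ≡ 9·6 ≡ 3.
  x = λ² - 15 - 15 = 9 - 30 ≡ 13; y = λ·(15 - 13) - 10 ≡ 13. → (13, 13)

(13, 13)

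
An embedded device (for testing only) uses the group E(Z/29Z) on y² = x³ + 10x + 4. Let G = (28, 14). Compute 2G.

(26, 18)

tangent at (28, 14): λ = (3·28² + 10)/(2·14) ≡ 13/28. 28⁻¹ ≡ 28 (mod 29), so λ ≡ 13·28 ≡ 16.
  x = λ² - 28 - 28 = 256 - 56 ≡ 26; y = λ·(28 - 26) - 14 ≡ 18. → (26, 18)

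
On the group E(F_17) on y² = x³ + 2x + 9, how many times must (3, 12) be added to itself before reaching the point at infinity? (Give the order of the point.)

2P: tangent at (3, 12): λ = (3·3² + 2)/(2·12) ≡ 12/7. 7⁻¹ ≡ 5 (mod 17) since 7·5 = 35 ≡ 1, so λ ≡ 12·5 ≡ 9.
  x = λ² - 3 - 3 = 81 - 6 ≡ 7; y = λ·(3 - 7) - 12 ≡ 3. → (7, 3)
3P: (7, 3) + (3, 12). λ = (12 - 3)/(3 - 7) ≡ 9/13 mod 17. 13⁻¹ ≡ 4 (mod 17), so λ ≡ 2.
  x = λ² - 7 - 3 = 4 - 10 ≡ 11; y = λ·(7 - 11) - 3 ≡ 6. → (11, 6)
4P: (11, 6) + (3, 12). λ = (12 - 6)/(3 - 11) ≡ 6/9 mod 17. 9⁻¹ ≡ 2 (mod 17) since 9·2 = 18 ≡ 1, so λ ≡ 12.
  x = λ² - 11 - 3 = 144 - 14 ≡ 11; y = λ·(11 - 11) - 6 ≡ 11. → (11, 11)
5P: (11, 11) + (3, 12). λ = (12 - 11)/(3 - 11) ≡ 1/9 mod 17. 9⁻¹ ≡ 2 (mod 17), so λ ≡ 2.
  x = λ² - 11 - 3 = 4 - 14 ≡ 7; y = λ·(11 - 7) - 11 ≡ 14. → (7, 14)
6P: (7, 14) + (3, 12). λ = (12 - 14)/(3 - 7) ≡ 15/13 mod 17. 13⁻¹ ≡ 4 (mod 17), so λ ≡ 9.
  x = λ² - 7 - 3 = 81 - 10 ≡ 3; y = λ·(7 - 3) - 14 ≡ 5. → (3, 5)
7P: (3, 5) + (3, 12): same x and y₁ ≡ -y₂, so the sum is the point at infinity.
7P = the point at infinity, so the order is 7.

7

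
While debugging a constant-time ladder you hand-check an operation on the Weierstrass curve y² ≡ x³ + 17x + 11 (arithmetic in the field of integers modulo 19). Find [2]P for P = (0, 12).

(7, 6)

tangent at (0, 12): λ = (3·0² + 17)/(2·12) ≡ 17/5. 5⁻¹ ≡ 4 (mod 19), so λ ≡ 17·4 ≡ 11.
  x = λ² - 0 - 0 = 121 - 0 ≡ 7; y = λ·(0 - 7) - 12 ≡ 6. → (7, 6)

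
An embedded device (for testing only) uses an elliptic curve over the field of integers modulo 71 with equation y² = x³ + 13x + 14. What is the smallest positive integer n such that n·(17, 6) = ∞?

2P: tangent at (17, 6): λ = (3·17² + 13)/(2·6) ≡ 28/12. 12⁻¹ ≡ 6 (mod 71) since 12·6 = 72 ≡ 1, so λ ≡ 28·6 ≡ 26.
  x = λ² - 17 - 17 = 676 - 34 ≡ 3; y = λ·(17 - 3) - 6 ≡ 3. → (3, 3)
3P: (3, 3) + (17, 6). λ = (6 - 3)/(17 - 3) ≡ 3/14 mod 71. 14⁻¹ ≡ 66 (mod 71) since 14·66 = 924 ≡ 1, so λ ≡ 56.
  x = λ² - 3 - 17 = 3136 - 20 ≡ 63; y = λ·(3 - 63) - 3 ≡ 45. → (63, 45)
4P: (63, 45) + (17, 6). λ = (6 - 45)/(17 - 63) ≡ 32/25 mod 71. 25⁻¹ ≡ 54 (mod 71), so λ ≡ 24.
  x = λ² - 63 - 17 = 576 - 80 ≡ 70; y = λ·(63 - 70) - 45 ≡ 0. → (70, 0)
5P: (70, 0) + (17, 6). λ = (6 - 0)/(17 - 70) ≡ 6/18 mod 71. 18⁻¹ ≡ 4 (mod 71) since 18·4 = 72 ≡ 1, so λ ≡ 24.
  x = λ² - 70 - 17 = 576 - 87 ≡ 63; y = λ·(70 - 63) - 0 ≡ 26. → (63, 26)
6P: (63, 26) + (17, 6). λ = (6 - 26)/(17 - 63) ≡ 51/25 mod 71. 25⁻¹ ≡ 54 (mod 71), so λ ≡ 56.
  x = λ² - 63 - 17 = 3136 - 80 ≡ 3; y = λ·(63 - 3) - 26 ≡ 68. → (3, 68)
7P: (3, 68) + (17, 6). λ = (6 - 68)/(17 - 3) ≡ 9/14 mod 71. 14⁻¹ ≡ 66 (mod 71), so λ ≡ 26.
  x = λ² - 3 - 17 = 676 - 20 ≡ 17; y = λ·(3 - 17) - 68 ≡ 65. → (17, 65)
8P: (17, 65) + (17, 6): same x and y₁ ≡ -y₂, so the sum is ∞.
8P = ∞, so the order is 8.

8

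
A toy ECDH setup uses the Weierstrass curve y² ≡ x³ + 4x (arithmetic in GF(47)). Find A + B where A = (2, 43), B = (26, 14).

(2, 43) + (26, 14). λ = (14 - 43)/(26 - 2) ≡ 18/24 mod 47. 24⁻¹ ≡ 2 (mod 47) since 24·2 = 48 ≡ 1, so λ ≡ 36.
  x = λ² - 2 - 26 = 1296 - 28 ≡ 46; y = λ·(2 - 46) - 43 ≡ 18. → (46, 18)

(46, 18)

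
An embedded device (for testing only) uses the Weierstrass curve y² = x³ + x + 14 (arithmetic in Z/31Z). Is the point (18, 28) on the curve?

y² = 28² ≡ 9; x³ + 1x + 14 = 5864 ≡ 5 (mod 31). 9 ≠ 5.

no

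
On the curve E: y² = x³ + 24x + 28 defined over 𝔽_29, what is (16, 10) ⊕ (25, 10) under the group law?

(16, 10) + (25, 10). λ = (10 - 10)/(25 - 16) ≡ 0/9 mod 29. 9⁻¹ ≡ 13 (mod 29) since 9·13 = 117 ≡ 1, so λ ≡ 0.
  x = λ² - 16 - 25 = 0 - 41 ≡ 17; y = λ·(16 - 17) - 10 ≡ 19. → (17, 19)

(17, 19)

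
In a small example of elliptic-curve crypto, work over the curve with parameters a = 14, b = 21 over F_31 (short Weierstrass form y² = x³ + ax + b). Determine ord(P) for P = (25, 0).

2P: (25, 0) + (25, 0): same x and y₁ ≡ -y₂, so the sum is O.
2P = O, so the order is 2.

2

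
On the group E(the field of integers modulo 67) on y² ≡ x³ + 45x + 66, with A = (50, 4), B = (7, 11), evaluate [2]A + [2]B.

(63, 31)

First 2A:
Repeated addition: build up to 2A.
2A: tangent at (50, 4): λ = (3·50² + 45)/(2·4) ≡ 41/8. 8⁻¹ ≡ 42 (mod 67) since 8·42 = 336 ≡ 1, so λ ≡ 41·42 ≡ 47.
  x = λ² - 50 - 50 = 2209 - 100 ≡ 32; y = λ·(50 - 32) - 4 ≡ 38. → (32, 38)
2A = (32, 38).
Next 2B:
Repeated addition: build up to 2B.
2B: tangent at (7, 11): λ = (3·7² + 45)/(2·11) ≡ 58/22. 22⁻¹ ≡ 64 (mod 67), so λ ≡ 58·64 ≡ 27.
  x = λ² - 7 - 7 = 729 - 14 ≡ 45; y = λ·(7 - 45) - 11 ≡ 35. → (45, 35)
2B = (45, 35).
Finally 2A + 2B:
(32, 38) + (45, 35). λ = (35 - 38)/(45 - 32) ≡ 64/13 mod 67. 13⁻¹ ≡ 31 (mod 67) since 13·31 = 403 ≡ 1, so λ ≡ 41.
  x = λ² - 32 - 45 = 1681 - 77 ≡ 63; y = λ·(32 - 63) - 38 ≡ 31. → (63, 31)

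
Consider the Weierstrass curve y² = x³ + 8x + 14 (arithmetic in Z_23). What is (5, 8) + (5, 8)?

tangent at (5, 8): λ = (3·5² + 8)/(2·8) ≡ 14/16. 16⁻¹ ≡ 13 (mod 23), so λ ≡ 14·13 ≡ 21.
  x = λ² - 5 - 5 = 441 - 10 ≡ 17; y = λ·(5 - 17) - 8 ≡ 16. → (17, 16)

(17, 16)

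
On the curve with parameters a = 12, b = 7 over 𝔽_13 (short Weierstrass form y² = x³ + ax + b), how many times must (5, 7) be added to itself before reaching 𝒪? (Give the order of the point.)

7

2P: tangent at (5, 7): λ = (3·5² + 12)/(2·7) ≡ 9/1. 1⁻¹ ≡ 1 (mod 13) since 1·1 = 1 ≡ 1, so λ ≡ 9·1 ≡ 9.
  x = λ² - 5 - 5 = 81 - 10 ≡ 6; y = λ·(5 - 6) - 7 ≡ 10. → (6, 10)
3P: (6, 10) + (5, 7). λ = (7 - 10)/(5 - 6) ≡ 10/12 mod 13. 12⁻¹ ≡ 12 (mod 13), so λ ≡ 3.
  x = λ² - 6 - 5 = 9 - 11 ≡ 11; y = λ·(6 - 11) - 10 ≡ 1. → (11, 1)
4P: (11, 1) + (5, 7). λ = (7 - 1)/(5 - 11) ≡ 6/7 mod 13. 7⁻¹ ≡ 2 (mod 13) since 7·2 = 14 ≡ 1, so λ ≡ 12.
  x = λ² - 11 - 5 = 144 - 16 ≡ 11; y = λ·(11 - 11) - 1 ≡ 12. → (11, 12)
5P: (11, 12) + (5, 7). λ = (7 - 12)/(5 - 11) ≡ 8/7 mod 13. 7⁻¹ ≡ 2 (mod 13), so λ ≡ 3.
  x = λ² - 11 - 5 = 9 - 16 ≡ 6; y = λ·(11 - 6) - 12 ≡ 3. → (6, 3)
6P: (6, 3) + (5, 7). λ = (7 - 3)/(5 - 6) ≡ 4/12 mod 13. 12⁻¹ ≡ 12 (mod 13) since 12·12 = 144 ≡ 1, so λ ≡ 9.
  x = λ² - 6 - 5 = 81 - 11 ≡ 5; y = λ·(6 - 5) - 3 ≡ 6. → (5, 6)
7P: (5, 6) + (5, 7): same x and y₁ ≡ -y₂, so the sum is 𝒪.
7P = 𝒪, so the order is 7.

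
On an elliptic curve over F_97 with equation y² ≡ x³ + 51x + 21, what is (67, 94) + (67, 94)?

tangent at (67, 94): λ = (3·67² + 51)/(2·94) ≡ 35/91. 91⁻¹ ≡ 16 (mod 97), so λ ≡ 35·16 ≡ 75.
  x = λ² - 67 - 67 = 5625 - 134 ≡ 59; y = λ·(67 - 59) - 94 ≡ 21. → (59, 21)

(59, 21)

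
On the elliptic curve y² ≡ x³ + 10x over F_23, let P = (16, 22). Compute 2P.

(18, 20)

tangent at (16, 22): λ = (3·16² + 10)/(2·22) ≡ 19/21. 21⁻¹ ≡ 11 (mod 23) since 21·11 = 231 ≡ 1, so λ ≡ 19·11 ≡ 2.
  x = λ² - 16 - 16 = 4 - 32 ≡ 18; y = λ·(16 - 18) - 22 ≡ 20. → (18, 20)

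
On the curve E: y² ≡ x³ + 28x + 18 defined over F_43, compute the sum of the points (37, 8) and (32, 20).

(37, 8) + (32, 20). λ = (20 - 8)/(32 - 37) ≡ 12/38 mod 43. 38⁻¹ ≡ 17 (mod 43), so λ ≡ 32.
  x = λ² - 37 - 32 = 1024 - 69 ≡ 9; y = λ·(37 - 9) - 8 ≡ 28. → (9, 28)

(9, 28)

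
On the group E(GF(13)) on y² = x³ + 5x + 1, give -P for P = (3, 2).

(3, 11)

-(3, 2) = (3, -2 mod 13) = (3, 11).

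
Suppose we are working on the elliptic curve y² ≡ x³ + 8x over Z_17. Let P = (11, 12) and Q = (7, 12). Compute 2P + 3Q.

First 2P:
Repeated addition: build up to 2P.
2P: tangent at (11, 12): λ = (3·11² + 8)/(2·12) ≡ 14/7. 7⁻¹ ≡ 5 (mod 17), so λ ≡ 14·5 ≡ 2.
  x = λ² - 11 - 11 = 4 - 22 ≡ 16; y = λ·(11 - 16) - 12 ≡ 12. → (16, 12)
2P = (16, 12).
Next 3Q:
Repeated addition: build up to 3Q.
2Q: tangent at (7, 12): λ = (3·7² + 8)/(2·12) ≡ 2/7. 7⁻¹ ≡ 5 (mod 17) since 7·5 = 35 ≡ 1, so λ ≡ 2·5 ≡ 10.
  x = λ² - 7 - 7 = 100 - 14 ≡ 1; y = λ·(7 - 1) - 12 ≡ 14. → (1, 14)
3Q: (1, 14) + (7, 12). λ = (12 - 14)/(7 - 1) ≡ 15/6 mod 17. 6⁻¹ ≡ 3 (mod 17) since 6·3 = 18 ≡ 1, so λ ≡ 11.
  x = λ² - 1 - 7 = 121 - 8 ≡ 11; y = λ·(1 - 11) - 14 ≡ 12. → (11, 12)
3Q = (11, 12).
Finally 2P + 3Q:
(16, 12) + (11, 12). λ = (12 - 12)/(11 - 16) ≡ 0/12 mod 17. 12⁻¹ ≡ 10 (mod 17), so λ ≡ 0.
  x = λ² - 16 - 11 = 0 - 27 ≡ 7; y = λ·(16 - 7) - 12 ≡ 5. → (7, 5)

(7, 5)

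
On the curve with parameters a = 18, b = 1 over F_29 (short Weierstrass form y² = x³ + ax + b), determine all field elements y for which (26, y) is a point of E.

x³ + 18x + 1 = 18045 ≡ 7 (mod 29).
Square roots of 7 mod 29: 6 and 23 (since 6² = 36 ≡ 7).

6, 23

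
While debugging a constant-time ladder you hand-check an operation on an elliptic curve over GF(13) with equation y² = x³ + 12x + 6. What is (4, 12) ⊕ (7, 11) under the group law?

(5, 10)

(4, 12) + (7, 11). λ = (11 - 12)/(7 - 4) ≡ 12/3 mod 13. 3⁻¹ ≡ 9 (mod 13), so λ ≡ 4.
  x = λ² - 4 - 7 = 16 - 11 ≡ 5; y = λ·(4 - 5) - 12 ≡ 10. → (5, 10)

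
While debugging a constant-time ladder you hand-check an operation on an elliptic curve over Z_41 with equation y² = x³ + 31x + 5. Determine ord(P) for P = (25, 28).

7

2P: tangent at (25, 28): λ = (3·25² + 31)/(2·28) ≡ 20/15. 15⁻¹ ≡ 11 (mod 41) since 15·11 = 165 ≡ 1, so λ ≡ 20·11 ≡ 15.
  x = λ² - 25 - 25 = 225 - 50 ≡ 11; y = λ·(25 - 11) - 28 ≡ 18. → (11, 18)
3P: (11, 18) + (25, 28). λ = (28 - 18)/(25 - 11) ≡ 10/14 mod 41. 14⁻¹ ≡ 3 (mod 41) since 14·3 = 42 ≡ 1, so λ ≡ 30.
  x = λ² - 11 - 25 = 900 - 36 ≡ 3; y = λ·(11 - 3) - 18 ≡ 17. → (3, 17)
4P: (3, 17) + (25, 28). λ = (28 - 17)/(25 - 3) ≡ 11/22 mod 41. 22⁻¹ ≡ 28 (mod 41), so λ ≡ 21.
  x = λ² - 3 - 25 = 441 - 28 ≡ 3; y = λ·(3 - 3) - 17 ≡ 24. → (3, 24)
5P: (3, 24) + (25, 28). λ = (28 - 24)/(25 - 3) ≡ 4/22 mod 41. 22⁻¹ ≡ 28 (mod 41) since 22·28 = 616 ≡ 1, so λ ≡ 30.
  x = λ² - 3 - 25 = 900 - 28 ≡ 11; y = λ·(3 - 11) - 24 ≡ 23. → (11, 23)
6P: (11, 23) + (25, 28). λ = (28 - 23)/(25 - 11) ≡ 5/14 mod 41. 14⁻¹ ≡ 3 (mod 41), so λ ≡ 15.
  x = λ² - 11 - 25 = 225 - 36 ≡ 25; y = λ·(11 - 25) - 23 ≡ 13. → (25, 13)
7P: (25, 13) + (25, 28): same x and y₁ ≡ -y₂, so the sum is 𝒪.
7P = 𝒪, so the order is 7.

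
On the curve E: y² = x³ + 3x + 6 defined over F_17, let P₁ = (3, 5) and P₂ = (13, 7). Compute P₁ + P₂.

(3, 5) + (13, 7). λ = (7 - 5)/(13 - 3) ≡ 2/10 mod 17. 10⁻¹ ≡ 12 (mod 17) since 10·12 = 120 ≡ 1, so λ ≡ 7.
  x = λ² - 3 - 13 = 49 - 16 ≡ 16; y = λ·(3 - 16) - 5 ≡ 6. → (16, 6)

(16, 6)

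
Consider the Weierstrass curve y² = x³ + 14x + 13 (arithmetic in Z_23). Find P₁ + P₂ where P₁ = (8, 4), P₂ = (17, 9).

(8, 4) + (17, 9). λ = (9 - 4)/(17 - 8) ≡ 5/9 mod 23. 9⁻¹ ≡ 18 (mod 23), so λ ≡ 21.
  x = λ² - 8 - 17 = 441 - 25 ≡ 2; y = λ·(8 - 2) - 4 ≡ 7. → (2, 7)

(2, 7)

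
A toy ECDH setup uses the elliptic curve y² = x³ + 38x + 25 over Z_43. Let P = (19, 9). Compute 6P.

Repeated addition: build up to 6P.
2P: tangent at (19, 9): λ = (3·19² + 38)/(2·9) ≡ 3/18. 18⁻¹ ≡ 12 (mod 43), so λ ≡ 3·12 ≡ 36.
  x = λ² - 19 - 19 = 1296 - 38 ≡ 11; y = λ·(19 - 11) - 9 ≡ 21. → (11, 21)
3P: (11, 21) + (19, 9). λ = (9 - 21)/(19 - 11) ≡ 31/8 mod 43. 8⁻¹ ≡ 27 (mod 43), so λ ≡ 20.
  x = λ² - 11 - 19 = 400 - 30 ≡ 26; y = λ·(11 - 26) - 21 ≡ 23. → (26, 23)
4P: (26, 23) + (19, 9). λ = (9 - 23)/(19 - 26) ≡ 29/36 mod 43. 36⁻¹ ≡ 6 (mod 43), so λ ≡ 2.
  x = λ² - 26 - 19 = 4 - 45 ≡ 2; y = λ·(26 - 2) - 23 ≡ 25. → (2, 25)
5P: (2, 25) + (19, 9). λ = (9 - 25)/(19 - 2) ≡ 27/17 mod 43. 17⁻¹ ≡ 38 (mod 43), so λ ≡ 37.
  x = λ² - 2 - 19 = 1369 - 21 ≡ 15; y = λ·(2 - 15) - 25 ≡ 10. → (15, 10)
6P: (15, 10) + (19, 9). λ = (9 - 10)/(19 - 15) ≡ 42/4 mod 43. 4⁻¹ ≡ 11 (mod 43) since 4·11 = 44 ≡ 1, so λ ≡ 32.
  x = λ² - 15 - 19 = 1024 - 34 ≡ 1; y = λ·(15 - 1) - 10 ≡ 8. → (1, 8)

(1, 8)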